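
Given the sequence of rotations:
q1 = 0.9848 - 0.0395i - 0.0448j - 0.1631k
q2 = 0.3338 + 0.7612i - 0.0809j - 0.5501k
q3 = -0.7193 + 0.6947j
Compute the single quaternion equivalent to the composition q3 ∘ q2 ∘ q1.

q2 · q1 = 0.2654 + 0.725i + 0.0513j - 0.6335k
q3 · q2 · q1 = -0.2265 - 0.9616i + 0.1475j - 0.048k
-0.2265 - 0.9616i + 0.1475j - 0.048k


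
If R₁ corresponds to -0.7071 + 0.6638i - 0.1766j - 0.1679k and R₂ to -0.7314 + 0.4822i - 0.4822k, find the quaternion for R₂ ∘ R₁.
0.1161 - 0.9116i - 0.11j + 0.3786k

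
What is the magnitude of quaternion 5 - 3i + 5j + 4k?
√75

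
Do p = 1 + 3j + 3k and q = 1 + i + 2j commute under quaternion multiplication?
No: pq = -5 - 5i + 8j ≠ -5 + 7i + 2j + 6k = qp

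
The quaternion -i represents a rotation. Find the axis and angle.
axis = (-1, 0, 0), θ = π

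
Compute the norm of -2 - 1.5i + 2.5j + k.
3.674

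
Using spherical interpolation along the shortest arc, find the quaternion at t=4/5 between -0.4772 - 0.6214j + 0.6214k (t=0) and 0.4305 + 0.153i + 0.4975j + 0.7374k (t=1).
-0.5462 - 0.1435i - 0.6521j - 0.5058k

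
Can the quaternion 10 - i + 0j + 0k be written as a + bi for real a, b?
Yes. The quaternion 10 - i has j- and k-coefficients y = z = 0, so it lies in the complex subalgebra spanned by 1 and i.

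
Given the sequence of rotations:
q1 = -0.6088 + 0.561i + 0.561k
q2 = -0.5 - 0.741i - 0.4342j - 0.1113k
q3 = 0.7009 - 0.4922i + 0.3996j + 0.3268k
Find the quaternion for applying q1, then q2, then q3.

q2 · q1 = 0.7825 - 0.073i + 0.6176j + 0.0308k
q3 · q2 · q1 = 0.2557 - 0.6258i + 0.7369j + 0.0025k
0.2557 - 0.6258i + 0.7369j + 0.0025k


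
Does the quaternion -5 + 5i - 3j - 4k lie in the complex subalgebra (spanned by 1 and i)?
No. The quaternion -5 + 5i - 3j - 4k has j-coefficient y = -3 and k-coefficient z = -4, not both zero, so it does not lie in the complex subalgebra spanned by 1 and i.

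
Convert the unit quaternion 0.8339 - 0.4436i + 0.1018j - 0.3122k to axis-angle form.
axis = (-0.8037, 0.1844, -0.5657), θ = 67°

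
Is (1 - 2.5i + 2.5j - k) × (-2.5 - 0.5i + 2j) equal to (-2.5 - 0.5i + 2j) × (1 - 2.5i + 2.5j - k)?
No: pq = -8.75 + 7.75i - 3.75j - 1.25k ≠ -8.75 + 3.75i - 4.75j + 6.25k = qp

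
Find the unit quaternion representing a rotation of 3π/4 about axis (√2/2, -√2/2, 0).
0.3827 + 0.6533i - 0.6533j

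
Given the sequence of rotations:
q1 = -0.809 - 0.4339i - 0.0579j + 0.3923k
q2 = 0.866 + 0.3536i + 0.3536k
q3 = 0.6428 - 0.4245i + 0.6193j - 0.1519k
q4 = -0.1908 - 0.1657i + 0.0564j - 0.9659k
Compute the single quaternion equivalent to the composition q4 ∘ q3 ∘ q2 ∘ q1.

q2 · q1 = -0.6859 - 0.6413i - 0.3423j + 0.0332k
q3 · q2 · q1 = -0.4961 - 0.1525i - 0.5333j + 0.668k
q4 · q3 · q2 · q1 = 0.7447 - 0.3661i + 0.3318j + 0.4487k
0.7447 - 0.3661i + 0.3318j + 0.4487k


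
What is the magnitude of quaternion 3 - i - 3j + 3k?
√28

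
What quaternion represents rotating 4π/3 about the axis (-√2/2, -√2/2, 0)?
-0.5 - 0.6124i - 0.6124j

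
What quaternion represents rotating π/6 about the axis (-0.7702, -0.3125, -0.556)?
0.9659 - 0.1993i - 0.0809j - 0.1439k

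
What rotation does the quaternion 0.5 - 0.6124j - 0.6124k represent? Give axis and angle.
axis = (0, -√2/2, -√2/2), θ = 2π/3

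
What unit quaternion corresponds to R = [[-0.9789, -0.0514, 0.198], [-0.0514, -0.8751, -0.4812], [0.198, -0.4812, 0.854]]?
0.1028i - 0.2499j + 0.9628k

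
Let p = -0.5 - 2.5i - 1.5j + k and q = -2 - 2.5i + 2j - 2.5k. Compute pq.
0.25 + 8i - 6.75j - 9.5k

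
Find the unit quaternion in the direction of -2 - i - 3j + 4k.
-0.3651 - 0.1826i - 0.5477j + 0.7303k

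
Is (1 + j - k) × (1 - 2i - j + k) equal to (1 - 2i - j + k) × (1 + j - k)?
No: pq = 3 - 2i + 2j + 2k ≠ 3 - 2i - 2j - 2k = qp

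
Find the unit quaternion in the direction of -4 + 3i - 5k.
-0.5657 + 0.4243i - 0.7071k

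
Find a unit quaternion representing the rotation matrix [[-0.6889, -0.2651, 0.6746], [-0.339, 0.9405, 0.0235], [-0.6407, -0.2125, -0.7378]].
0.3584 - 0.1646i + 0.9175j - 0.0515k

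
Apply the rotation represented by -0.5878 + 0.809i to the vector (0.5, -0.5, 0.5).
(0.5, 0.63, 0.321)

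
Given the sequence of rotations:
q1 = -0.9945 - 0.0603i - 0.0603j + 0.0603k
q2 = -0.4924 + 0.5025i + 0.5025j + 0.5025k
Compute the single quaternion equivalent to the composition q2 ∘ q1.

q2 · q1 = 0.52 - 0.4094i - 0.5306j - 0.5294k
0.52 - 0.4094i - 0.5306j - 0.5294k


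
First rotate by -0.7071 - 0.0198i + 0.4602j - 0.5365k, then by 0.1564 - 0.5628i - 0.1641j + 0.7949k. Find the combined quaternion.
0.3802 + 0.1171i - 0.1297j - 0.9082k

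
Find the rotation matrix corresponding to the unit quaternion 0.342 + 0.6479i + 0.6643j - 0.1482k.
[[0.0735, 0.9622, 0.2623], [0.7594, 0.1165, -0.6401], [-0.6464, 0.2463, -0.7221]]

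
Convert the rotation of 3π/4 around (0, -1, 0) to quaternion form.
0.3827 - 0.9239j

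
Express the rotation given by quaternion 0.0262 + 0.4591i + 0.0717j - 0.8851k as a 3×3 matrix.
[[-0.5771, 0.1122, -0.8089], [0.0195, -0.9883, -0.151], [-0.8165, -0.1029, 0.5682]]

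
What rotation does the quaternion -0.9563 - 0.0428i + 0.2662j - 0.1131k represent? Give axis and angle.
axis = (-0.1464, 0.9105, -0.3868), θ = 326°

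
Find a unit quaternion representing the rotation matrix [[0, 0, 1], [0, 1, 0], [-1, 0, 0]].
0.7071 + 0.7071j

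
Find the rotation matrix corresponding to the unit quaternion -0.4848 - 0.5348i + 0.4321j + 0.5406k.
[[0.0421, 0.062, -0.9972], [-0.9863, -0.1565, -0.0514], [-0.1593, 0.9857, 0.0546]]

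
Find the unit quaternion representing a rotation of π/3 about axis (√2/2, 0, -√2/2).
0.866 + 0.3536i - 0.3536k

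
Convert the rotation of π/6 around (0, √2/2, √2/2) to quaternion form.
0.9659 + 0.183j + 0.183k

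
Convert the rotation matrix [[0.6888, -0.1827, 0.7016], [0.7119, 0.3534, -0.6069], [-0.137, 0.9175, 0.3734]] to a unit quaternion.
0.7771 + 0.4904i + 0.2698j + 0.2878k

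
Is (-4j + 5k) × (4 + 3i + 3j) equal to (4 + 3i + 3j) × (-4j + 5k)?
No: pq = 12 - 15i - j + 32k ≠ 12 + 15i - 31j + 8k = qp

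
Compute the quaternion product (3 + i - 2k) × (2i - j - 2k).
-6 + 4i - 5j - 7k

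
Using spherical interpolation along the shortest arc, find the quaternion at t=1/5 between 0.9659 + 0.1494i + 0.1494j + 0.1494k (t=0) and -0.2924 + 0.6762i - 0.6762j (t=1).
0.9394 - 0.0458i + 0.3124j + 0.1333k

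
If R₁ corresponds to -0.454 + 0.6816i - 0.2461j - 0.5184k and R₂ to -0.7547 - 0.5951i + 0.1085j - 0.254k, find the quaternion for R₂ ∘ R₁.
0.6433 - 0.363i - 0.3452j + 0.5791k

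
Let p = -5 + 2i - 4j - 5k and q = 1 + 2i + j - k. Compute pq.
-10 + i - 17j + 10k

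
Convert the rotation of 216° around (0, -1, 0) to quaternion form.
-0.309 - 0.9511j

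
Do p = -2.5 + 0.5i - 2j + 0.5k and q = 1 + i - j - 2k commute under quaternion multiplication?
No: pq = -4 + 2.5i + 2j + 7k ≠ -4 - 6.5i - j + 4k = qp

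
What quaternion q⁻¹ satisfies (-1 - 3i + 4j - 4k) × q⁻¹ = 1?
-0.0238 + 0.0714i - 0.0952j + 0.0952k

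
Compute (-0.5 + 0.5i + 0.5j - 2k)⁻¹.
-0.1053 - 0.1053i - 0.1053j + 0.4211k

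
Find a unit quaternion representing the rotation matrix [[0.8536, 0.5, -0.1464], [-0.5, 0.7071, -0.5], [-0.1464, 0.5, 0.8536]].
0.9239 + 0.2706i - 0.2706k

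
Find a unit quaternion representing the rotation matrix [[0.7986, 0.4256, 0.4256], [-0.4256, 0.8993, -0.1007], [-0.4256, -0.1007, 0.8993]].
0.9483 + 0.2244j - 0.2244k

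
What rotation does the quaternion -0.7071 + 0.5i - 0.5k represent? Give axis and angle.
axis = (√2/2, 0, -√2/2), θ = 3π/2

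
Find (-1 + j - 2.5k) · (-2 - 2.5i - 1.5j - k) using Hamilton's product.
1 - 2.25i + 5.75j + 8.5k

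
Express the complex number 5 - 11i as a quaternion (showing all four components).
5 - 11i + 0j + 0k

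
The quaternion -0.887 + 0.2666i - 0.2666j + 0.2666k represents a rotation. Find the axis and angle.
axis = (√3/3, -√3/3, √3/3), θ = 305°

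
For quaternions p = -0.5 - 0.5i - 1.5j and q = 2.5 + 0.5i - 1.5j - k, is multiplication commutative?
No: pq = -3.25 - 3.5j + 2k ≠ -3.25 - 3i - 2.5j - k = qp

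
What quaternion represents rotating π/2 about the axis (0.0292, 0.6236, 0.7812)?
0.7071 + 0.0206i + 0.441j + 0.5524k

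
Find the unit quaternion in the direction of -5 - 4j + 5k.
-0.6155 - 0.4924j + 0.6155k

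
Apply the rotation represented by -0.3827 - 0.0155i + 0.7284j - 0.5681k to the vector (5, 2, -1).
(-3.908, 3.609, 1.306)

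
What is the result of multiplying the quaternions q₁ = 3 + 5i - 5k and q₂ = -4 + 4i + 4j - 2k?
-42 + 12i + 2j + 34k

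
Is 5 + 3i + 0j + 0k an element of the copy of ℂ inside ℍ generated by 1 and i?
Yes. The quaternion 5 + 3i has j- and k-coefficients y = z = 0, so it lies in the complex subalgebra spanned by 1 and i.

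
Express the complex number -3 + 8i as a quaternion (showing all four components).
-3 + 8i + 0j + 0k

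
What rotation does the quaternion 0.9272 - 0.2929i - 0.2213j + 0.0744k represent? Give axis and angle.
axis = (-0.782, -0.5908, 0.1986), θ = 44°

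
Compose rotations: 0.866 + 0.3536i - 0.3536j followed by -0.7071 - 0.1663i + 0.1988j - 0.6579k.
-0.4832 - 0.6267i + 0.1896j - 0.5812k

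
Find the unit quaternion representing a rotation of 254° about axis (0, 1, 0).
-0.6018 + 0.7986j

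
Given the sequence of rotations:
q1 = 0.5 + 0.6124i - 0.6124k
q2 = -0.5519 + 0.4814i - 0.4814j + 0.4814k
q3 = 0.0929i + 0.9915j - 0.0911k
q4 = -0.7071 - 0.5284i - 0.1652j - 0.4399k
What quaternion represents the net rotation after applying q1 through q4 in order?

q2 · q1 = -0.2759 + 0.1975i + 0.3489j + 0.8735k
q3 · q2 · q1 = -0.2847 + 0.8722i - 0.3727j - 0.1383k
q4 · q3 · q2 · q1 = 0.5398 - 0.6074i - 0.1462j + 0.5641k
0.5398 - 0.6074i - 0.1462j + 0.5641k


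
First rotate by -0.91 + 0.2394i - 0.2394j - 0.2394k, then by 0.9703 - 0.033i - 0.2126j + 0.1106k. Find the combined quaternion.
-0.8995 + 0.3397i - 0.0202j - 0.2741k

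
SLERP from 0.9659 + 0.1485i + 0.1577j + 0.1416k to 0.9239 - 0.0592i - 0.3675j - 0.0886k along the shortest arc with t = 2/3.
0.98 + 0.0115i - 0.1984j - 0.0112k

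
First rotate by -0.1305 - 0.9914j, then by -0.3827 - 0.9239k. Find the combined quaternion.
0.0499 - 0.916i + 0.3794j + 0.1206k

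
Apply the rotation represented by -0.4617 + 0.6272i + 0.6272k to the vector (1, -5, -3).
(-5.043, 0.551, 3.043)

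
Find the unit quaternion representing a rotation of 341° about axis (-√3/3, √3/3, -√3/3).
-0.9863 - 0.0953i + 0.0953j - 0.0953k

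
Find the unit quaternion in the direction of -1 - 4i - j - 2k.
-0.2132 - 0.8528i - 0.2132j - 0.4264k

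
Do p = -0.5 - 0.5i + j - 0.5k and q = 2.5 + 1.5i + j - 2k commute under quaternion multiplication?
No: pq = -2.5 - 3.5i + 0.25j - 2.25k ≠ -2.5 - 0.5i + 3.75j + 1.75k = qp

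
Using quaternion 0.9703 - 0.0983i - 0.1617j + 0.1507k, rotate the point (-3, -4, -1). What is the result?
(-1.321, -4.856, -0.823)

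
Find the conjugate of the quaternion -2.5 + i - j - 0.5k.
-2.5 - i + j + 0.5k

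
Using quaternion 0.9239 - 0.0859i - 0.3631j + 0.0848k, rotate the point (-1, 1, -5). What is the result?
(2.611, 0.266, -4.484)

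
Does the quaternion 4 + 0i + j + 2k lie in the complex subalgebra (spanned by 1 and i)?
No. The quaternion 4 + j + 2k has j-coefficient y = 1 and k-coefficient z = 2, not both zero, so it does not lie in the complex subalgebra spanned by 1 and i.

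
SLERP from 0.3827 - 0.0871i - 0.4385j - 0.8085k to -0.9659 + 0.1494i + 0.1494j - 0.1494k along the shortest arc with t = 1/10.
0.4896 - 0.1022i - 0.4359j - 0.7482k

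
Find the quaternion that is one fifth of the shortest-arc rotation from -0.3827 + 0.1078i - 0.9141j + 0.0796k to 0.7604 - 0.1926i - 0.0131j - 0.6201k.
-0.5323 + 0.1444i - 0.802j + 0.2292k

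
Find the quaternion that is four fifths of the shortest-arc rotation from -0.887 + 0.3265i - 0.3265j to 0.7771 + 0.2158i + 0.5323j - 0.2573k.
-0.8286 - 0.1072i - 0.5073j + 0.2114k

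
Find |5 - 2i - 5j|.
√54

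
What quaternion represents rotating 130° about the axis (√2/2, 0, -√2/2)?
0.4226 + 0.6409i - 0.6409k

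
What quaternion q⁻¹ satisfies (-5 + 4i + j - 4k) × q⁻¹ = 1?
-0.0862 - 0.069i - 0.0172j + 0.069k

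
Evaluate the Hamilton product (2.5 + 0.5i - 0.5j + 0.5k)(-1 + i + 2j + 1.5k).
-2.75 + 0.25i + 5.25j + 4.75k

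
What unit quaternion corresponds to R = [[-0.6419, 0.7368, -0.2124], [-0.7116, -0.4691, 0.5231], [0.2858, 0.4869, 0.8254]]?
-0.4226 + 0.0214i + 0.2947j + 0.8568k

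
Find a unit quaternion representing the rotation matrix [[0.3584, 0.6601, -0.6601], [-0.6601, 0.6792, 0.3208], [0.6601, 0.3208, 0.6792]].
0.8241 - 0.4005j - 0.4005k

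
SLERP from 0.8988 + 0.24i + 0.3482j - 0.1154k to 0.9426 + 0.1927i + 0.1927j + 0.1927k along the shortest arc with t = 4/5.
0.9432 + 0.2043i + 0.2264j + 0.1318k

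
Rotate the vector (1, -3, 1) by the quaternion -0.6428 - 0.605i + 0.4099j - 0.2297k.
(2.683, -1.654, -1.032)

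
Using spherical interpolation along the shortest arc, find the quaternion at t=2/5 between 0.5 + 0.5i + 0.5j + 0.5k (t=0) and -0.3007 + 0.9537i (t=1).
0.2066 + 0.8374i + 0.3578j + 0.3578k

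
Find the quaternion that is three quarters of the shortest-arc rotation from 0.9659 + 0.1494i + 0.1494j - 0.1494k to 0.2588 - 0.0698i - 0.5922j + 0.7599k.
0.5979 - 0.0078i - 0.485j + 0.6382k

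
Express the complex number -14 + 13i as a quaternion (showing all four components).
-14 + 13i + 0j + 0k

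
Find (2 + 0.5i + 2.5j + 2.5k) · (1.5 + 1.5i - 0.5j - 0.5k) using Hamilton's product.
4.75 + 3.75i + 6.75j - 1.25k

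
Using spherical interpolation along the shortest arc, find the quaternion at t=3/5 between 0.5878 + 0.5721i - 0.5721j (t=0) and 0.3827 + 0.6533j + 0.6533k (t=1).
0.0286 + 0.3115i - 0.8091j - 0.4976k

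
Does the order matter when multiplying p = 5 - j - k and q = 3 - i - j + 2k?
Yes: pq = 16 - 8i - 7j + 6k ≠ 16 - 2i - 9j + 8k = qp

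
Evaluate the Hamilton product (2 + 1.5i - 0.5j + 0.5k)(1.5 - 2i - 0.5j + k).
5.25 - 2i - 4.25j + k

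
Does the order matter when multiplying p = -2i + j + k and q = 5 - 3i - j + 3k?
Yes: pq = -8 - 6i + 8j + 10k ≠ -8 - 14i + 2j = qp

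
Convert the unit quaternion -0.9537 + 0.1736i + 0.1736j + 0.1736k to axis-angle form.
axis = (√3/3, √3/3, √3/3), θ = 325°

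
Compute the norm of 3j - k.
√10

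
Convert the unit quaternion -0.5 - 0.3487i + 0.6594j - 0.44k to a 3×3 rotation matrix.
[[-0.2568, -0.8999, -0.3525], [-0.0199, 0.3696, -0.929], [0.9663, -0.2316, -0.1128]]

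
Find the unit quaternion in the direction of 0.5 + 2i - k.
0.2182 + 0.8729i - 0.4364k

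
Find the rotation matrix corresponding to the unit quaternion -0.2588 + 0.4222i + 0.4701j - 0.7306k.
[[-0.5095, 0.0188, -0.8602], [0.7751, -0.4241, -0.4684], [-0.3736, -0.9054, 0.2015]]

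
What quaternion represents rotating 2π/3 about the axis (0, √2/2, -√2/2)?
0.5 + 0.6124j - 0.6124k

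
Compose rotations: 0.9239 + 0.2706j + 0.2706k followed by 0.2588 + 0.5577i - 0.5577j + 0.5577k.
0.2391 + 0.2134i - 0.5961j + 0.7362k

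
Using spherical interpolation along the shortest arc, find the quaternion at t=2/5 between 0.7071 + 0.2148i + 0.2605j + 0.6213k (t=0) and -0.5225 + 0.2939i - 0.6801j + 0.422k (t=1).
0.7995 + 0.0046i + 0.5512j + 0.2387k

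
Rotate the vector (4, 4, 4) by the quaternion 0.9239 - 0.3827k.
(5.657, 0, 4)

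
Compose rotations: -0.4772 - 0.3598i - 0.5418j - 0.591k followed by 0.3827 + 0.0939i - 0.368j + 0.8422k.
0.1495 + 0.4913i - 0.2793j - 0.8114k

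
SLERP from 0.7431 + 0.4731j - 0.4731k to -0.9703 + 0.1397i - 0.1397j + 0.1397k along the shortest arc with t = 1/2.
0.89 - 0.0726i + 0.3183j - 0.3183k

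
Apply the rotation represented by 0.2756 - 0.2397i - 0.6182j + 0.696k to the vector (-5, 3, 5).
(0.032, -7.293, -2.41)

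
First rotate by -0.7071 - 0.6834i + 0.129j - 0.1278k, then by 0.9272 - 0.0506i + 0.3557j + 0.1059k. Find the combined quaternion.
-0.7226 - 0.657i - 0.2107j + 0.0432k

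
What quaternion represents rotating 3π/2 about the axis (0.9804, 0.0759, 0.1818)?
-0.7071 + 0.6932i + 0.0537j + 0.1286k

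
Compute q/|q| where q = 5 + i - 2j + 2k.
0.8575 + 0.1715i - 0.343j + 0.343k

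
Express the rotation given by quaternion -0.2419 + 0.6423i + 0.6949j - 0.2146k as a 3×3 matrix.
[[-0.0579, 0.7888, -0.6119], [0.9965, 0.0828, 0.0125], [0.0605, -0.609, -0.7909]]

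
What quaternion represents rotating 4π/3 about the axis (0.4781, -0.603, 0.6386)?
-0.5 + 0.414i - 0.5222j + 0.553k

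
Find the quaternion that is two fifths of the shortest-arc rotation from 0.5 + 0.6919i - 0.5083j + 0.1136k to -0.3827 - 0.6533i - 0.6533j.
0.5533 + 0.8282i - 0.035j + 0.0817k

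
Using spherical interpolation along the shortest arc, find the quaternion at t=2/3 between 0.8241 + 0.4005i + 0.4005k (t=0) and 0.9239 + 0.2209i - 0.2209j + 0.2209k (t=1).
0.903 + 0.285i - 0.149j + 0.285k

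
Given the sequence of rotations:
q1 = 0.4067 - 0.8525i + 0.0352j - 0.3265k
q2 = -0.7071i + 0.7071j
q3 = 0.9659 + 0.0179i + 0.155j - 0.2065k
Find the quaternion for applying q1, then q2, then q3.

q2 · q1 = -0.6277 - 0.5184i + 0.0567j + 0.5779k
q3 · q2 · q1 = -0.4865 - 0.4107i + 0.0542j + 0.7692k
-0.4865 - 0.4107i + 0.0542j + 0.7692k


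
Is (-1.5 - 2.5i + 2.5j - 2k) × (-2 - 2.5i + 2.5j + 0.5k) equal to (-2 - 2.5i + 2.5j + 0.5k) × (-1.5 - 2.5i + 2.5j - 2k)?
No: pq = -8.5 + 15i - 2.5j + 3.25k ≠ -8.5 + 2.5i - 15j + 3.25k = qp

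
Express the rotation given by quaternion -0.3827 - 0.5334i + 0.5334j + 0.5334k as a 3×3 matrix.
[[-0.1381, -0.1608, -0.9773], [-0.9773, -0.1381, 0.1608], [-0.1608, 0.9773, -0.1381]]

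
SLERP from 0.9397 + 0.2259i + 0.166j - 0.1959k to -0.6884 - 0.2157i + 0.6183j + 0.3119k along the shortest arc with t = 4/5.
0.7888 + 0.2317i - 0.4805j - 0.3055k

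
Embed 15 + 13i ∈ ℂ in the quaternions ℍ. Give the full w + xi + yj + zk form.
15 + 13i + 0j + 0k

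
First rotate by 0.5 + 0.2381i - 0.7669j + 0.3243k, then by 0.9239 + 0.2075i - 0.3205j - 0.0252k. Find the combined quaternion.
0.1749 + 0.2005i - 0.9421j + 0.2042k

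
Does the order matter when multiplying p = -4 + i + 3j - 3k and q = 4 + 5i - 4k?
Yes: pq = -33 - 28i + j - 11k ≠ -33 - 4i + 23j + 19k = qp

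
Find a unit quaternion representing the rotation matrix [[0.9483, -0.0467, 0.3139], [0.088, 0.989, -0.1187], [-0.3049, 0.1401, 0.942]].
0.9848 + 0.0657i + 0.1571j + 0.0342k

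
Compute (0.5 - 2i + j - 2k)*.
0.5 + 2i - j + 2k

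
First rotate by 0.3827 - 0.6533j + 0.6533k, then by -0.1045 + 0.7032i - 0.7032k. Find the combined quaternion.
0.4194 - 0.1903i - 0.3911j - 0.7968k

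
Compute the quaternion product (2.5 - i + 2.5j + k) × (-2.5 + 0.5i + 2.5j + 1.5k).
-13.5 + 5i + 2j - 2.5k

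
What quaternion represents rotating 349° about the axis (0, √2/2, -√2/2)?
-0.9954 + 0.0678j - 0.0678k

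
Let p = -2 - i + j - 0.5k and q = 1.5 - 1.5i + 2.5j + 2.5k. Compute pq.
-5.75 + 5.25i - 0.25j - 6.75k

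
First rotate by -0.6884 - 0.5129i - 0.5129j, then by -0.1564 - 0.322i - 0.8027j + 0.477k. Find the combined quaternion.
-0.4692 + 0.5465i + 0.3881j - 0.5749k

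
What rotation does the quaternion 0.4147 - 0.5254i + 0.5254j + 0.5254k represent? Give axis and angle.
axis = (-√3/3, √3/3, √3/3), θ = 131°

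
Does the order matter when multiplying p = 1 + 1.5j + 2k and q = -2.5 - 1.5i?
Yes: pq = -2.5 - 1.5i - 6.75j - 2.75k ≠ -2.5 - 1.5i - 0.75j - 7.25k = qp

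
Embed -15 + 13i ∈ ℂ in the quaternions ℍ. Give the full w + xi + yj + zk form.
-15 + 13i + 0j + 0k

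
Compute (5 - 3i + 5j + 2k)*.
5 + 3i - 5j - 2k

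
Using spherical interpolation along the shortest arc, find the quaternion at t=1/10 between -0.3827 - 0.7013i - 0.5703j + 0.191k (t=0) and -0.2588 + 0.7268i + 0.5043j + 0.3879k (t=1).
-0.3241 - 0.7316i - 0.585j + 0.1321k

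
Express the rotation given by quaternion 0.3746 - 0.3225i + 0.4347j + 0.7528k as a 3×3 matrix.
[[-0.5113, -0.8444, -0.1599], [0.2836, -0.3414, 0.8961], [-0.8112, 0.4129, 0.4141]]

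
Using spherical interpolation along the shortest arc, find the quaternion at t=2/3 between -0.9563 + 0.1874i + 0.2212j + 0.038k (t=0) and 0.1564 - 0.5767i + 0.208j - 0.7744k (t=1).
-0.5466 + 0.5425i - 0.0683j + 0.6342k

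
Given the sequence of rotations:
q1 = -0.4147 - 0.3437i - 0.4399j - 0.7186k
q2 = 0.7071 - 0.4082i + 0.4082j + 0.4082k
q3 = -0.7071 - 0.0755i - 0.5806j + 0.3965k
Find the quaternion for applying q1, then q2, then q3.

q2 · q1 = 0.0394 - 0.1875i - 0.914j - 0.3575k
q3 · q2 · q1 = -0.4309 + 0.6996i + 0.5221j + 0.2286k
-0.4309 + 0.6996i + 0.5221j + 0.2286k


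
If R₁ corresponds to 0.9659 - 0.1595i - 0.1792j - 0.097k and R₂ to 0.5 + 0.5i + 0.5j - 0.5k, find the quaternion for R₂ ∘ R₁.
0.6038 + 0.2651i + 0.5216j - 0.5413k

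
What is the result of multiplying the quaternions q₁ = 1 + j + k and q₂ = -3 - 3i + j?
-4 - 4i - 5j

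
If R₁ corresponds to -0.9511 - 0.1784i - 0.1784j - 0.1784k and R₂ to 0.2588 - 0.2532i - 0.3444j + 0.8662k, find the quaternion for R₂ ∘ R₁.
-0.1982 + 0.4106i + 0.0817j - 0.8863k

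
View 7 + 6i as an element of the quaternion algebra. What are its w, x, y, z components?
7 + 6i + 0j + 0k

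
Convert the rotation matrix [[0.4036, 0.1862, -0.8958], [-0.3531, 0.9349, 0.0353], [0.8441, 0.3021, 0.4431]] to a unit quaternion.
0.8339 + 0.08i - 0.5216j - 0.1617k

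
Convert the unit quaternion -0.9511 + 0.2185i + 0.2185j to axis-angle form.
axis = (√2/2, √2/2, 0), θ = 324°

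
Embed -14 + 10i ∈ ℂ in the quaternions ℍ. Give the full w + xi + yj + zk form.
-14 + 10i + 0j + 0k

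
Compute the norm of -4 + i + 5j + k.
√43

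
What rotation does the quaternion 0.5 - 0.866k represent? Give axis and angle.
axis = (0, 0, -1), θ = 2π/3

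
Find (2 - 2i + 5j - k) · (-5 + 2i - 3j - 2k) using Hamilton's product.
7 + i - 37j - 3k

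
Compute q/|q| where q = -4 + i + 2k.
-0.8729 + 0.2182i + 0.4364k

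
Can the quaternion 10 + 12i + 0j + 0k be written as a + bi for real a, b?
Yes. The quaternion 10 + 12i has j- and k-coefficients y = z = 0, so it lies in the complex subalgebra spanned by 1 and i.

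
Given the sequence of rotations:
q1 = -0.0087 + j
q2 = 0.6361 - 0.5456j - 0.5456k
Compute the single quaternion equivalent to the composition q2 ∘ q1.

q2 · q1 = 0.5401 + 0.5456i + 0.6408j + 0.0047k
0.5401 + 0.5456i + 0.6408j + 0.0047k


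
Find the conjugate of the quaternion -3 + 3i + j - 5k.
-3 - 3i - j + 5k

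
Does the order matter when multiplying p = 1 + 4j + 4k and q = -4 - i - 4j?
Yes: pq = 12 + 15i - 24j - 12k ≠ 12 - 17i - 16j - 20k = qp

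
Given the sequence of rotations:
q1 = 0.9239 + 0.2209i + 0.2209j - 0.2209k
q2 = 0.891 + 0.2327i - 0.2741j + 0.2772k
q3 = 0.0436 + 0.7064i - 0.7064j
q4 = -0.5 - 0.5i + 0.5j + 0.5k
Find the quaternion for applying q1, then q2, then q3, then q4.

q2 · q1 = 0.8936 + 0.4111i + 0.0562j + 0.1712k
q3 · q2 · q1 = -0.2117 + 0.5282i - 0.7497j + 0.3376k
q4 · q3 · q2 · q1 = 0.576 + 0.3854i + 0.7019j - 0.1639k
0.576 + 0.3854i + 0.7019j - 0.1639k


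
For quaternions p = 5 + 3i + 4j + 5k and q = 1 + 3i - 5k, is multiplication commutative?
No: pq = 21 - 2i + 34j - 32k ≠ 21 + 38i - 26j - 8k = qp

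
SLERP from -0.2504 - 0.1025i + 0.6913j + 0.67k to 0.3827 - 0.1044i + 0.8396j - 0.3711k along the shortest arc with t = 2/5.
0.0151 - 0.1297i + 0.9452j + 0.2994k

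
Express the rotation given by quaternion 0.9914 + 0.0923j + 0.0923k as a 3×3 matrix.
[[0.9659, -0.183, 0.183], [0.183, 0.983, 0.017], [-0.183, 0.017, 0.983]]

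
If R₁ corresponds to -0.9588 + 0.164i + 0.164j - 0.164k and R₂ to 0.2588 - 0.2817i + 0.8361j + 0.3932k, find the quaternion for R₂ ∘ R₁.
-0.2746 + 0.1109i - 0.7409j - 0.6028k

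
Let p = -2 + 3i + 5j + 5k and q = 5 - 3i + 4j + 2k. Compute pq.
-31 + 11i - 4j + 48k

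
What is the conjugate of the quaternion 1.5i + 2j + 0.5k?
-1.5i - 2j - 0.5k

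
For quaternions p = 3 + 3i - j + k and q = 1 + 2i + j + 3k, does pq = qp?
No: pq = -5 + 5i - 5j + 15k ≠ -5 + 13i + 9j + 5k = qp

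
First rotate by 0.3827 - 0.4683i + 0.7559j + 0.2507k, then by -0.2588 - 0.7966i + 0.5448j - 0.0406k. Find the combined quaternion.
-0.8737 - 0.0164i + 0.2316j - 0.4274k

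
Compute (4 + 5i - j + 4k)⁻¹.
0.069 - 0.0862i + 0.0172j - 0.069k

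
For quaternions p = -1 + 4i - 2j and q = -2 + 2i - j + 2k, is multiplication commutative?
No: pq = -8 - 14i - 3j - 2k ≠ -8 - 6i + 13j - 2k = qp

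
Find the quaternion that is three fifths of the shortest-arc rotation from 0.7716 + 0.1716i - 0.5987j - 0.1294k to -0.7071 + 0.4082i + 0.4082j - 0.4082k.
0.8003 - 0.1888i - 0.5299j + 0.2075k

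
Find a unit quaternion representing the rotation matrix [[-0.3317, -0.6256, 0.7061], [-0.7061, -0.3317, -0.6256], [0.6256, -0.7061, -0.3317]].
-0.0349 + 0.577i - 0.577j + 0.577k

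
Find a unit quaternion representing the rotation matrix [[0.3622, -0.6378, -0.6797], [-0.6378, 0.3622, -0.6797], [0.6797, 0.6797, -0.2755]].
0.6019 + 0.5647i - 0.5647j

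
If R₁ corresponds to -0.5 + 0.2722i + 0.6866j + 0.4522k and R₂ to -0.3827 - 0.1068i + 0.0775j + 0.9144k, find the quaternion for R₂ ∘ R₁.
-0.2463 - 0.6436i - 0.0043j - 0.7247k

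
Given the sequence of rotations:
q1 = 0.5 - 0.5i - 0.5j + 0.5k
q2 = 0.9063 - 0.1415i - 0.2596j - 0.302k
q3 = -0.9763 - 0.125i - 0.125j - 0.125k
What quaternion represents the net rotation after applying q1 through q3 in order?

q2 · q1 = 0.4036 - 0.8047i - 0.3612j + 0.2431k
q3 · q2 · q1 = -0.5094 + 0.6596i + 0.4332j - 0.3432k
-0.5094 + 0.6596i + 0.4332j - 0.3432k


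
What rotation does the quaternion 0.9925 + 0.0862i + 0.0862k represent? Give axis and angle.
axis = (√2/2, 0, √2/2), θ = 14°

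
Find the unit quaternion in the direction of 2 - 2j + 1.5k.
0.6247 - 0.6247j + 0.4685k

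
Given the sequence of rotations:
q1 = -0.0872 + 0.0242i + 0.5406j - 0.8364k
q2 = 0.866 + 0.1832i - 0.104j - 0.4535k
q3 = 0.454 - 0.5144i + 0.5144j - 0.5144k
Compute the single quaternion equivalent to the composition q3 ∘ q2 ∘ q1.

q2 · q1 = -0.403 + 0.3371i + 0.6195j - 0.5832k
q3 · q2 · q1 = -0.6282 + 0.379i - 0.3995j - 0.5495k
-0.6282 + 0.379i - 0.3995j - 0.5495k


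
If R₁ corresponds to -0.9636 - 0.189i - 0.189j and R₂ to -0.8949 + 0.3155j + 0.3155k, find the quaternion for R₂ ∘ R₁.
0.922 + 0.2288i - 0.1945j - 0.2444k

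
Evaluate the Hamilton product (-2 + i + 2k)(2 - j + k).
-6 + 4i + j + k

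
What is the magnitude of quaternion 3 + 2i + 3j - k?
√23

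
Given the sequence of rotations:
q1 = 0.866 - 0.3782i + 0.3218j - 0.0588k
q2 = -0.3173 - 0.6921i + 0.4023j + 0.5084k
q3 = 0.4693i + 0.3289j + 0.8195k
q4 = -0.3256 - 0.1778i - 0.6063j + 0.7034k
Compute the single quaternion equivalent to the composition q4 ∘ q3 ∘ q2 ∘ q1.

q2 · q1 = -0.6361 - 0.6666i + 0.0133j + 0.3884k
q3 · q2 · q1 = -0.0098 - 0.1817i - 0.9378j - 0.2958k
q4 · q3 · q2 · q1 = -0.3896 + 0.8999i + 0.1309j + 0.146k
-0.3896 + 0.8999i + 0.1309j + 0.146k


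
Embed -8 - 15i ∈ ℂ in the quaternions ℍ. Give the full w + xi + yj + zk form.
-8 - 15i + 0j + 0k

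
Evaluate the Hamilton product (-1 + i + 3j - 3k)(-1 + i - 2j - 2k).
-14i - 2j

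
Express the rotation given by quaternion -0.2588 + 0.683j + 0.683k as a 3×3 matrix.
[[-0.866, 0.3535, -0.3535], [-0.3535, 0.067, 0.933], [0.3535, 0.933, 0.067]]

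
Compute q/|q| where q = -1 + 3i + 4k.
-0.1961 + 0.5883i + 0.7845k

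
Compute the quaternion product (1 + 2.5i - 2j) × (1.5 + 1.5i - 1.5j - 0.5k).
-5.25 + 6.25i - 3.25j - 1.25k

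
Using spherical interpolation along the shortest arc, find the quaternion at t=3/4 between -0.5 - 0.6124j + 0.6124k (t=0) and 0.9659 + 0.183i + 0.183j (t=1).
-0.9182 - 0.1467i - 0.3229j + 0.1762k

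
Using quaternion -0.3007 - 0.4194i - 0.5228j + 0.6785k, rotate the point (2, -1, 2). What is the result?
(-2.291, -1.59, -1.107)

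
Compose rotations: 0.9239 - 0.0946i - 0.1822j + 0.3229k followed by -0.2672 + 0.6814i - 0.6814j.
-0.3066 + 0.4348i - 0.8009j - 0.2749k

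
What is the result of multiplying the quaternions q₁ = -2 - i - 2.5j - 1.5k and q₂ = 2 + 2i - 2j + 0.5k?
-6.25 - 10.25i - 3.5j + 3k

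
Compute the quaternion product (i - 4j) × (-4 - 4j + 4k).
-16 - 20i + 12j - 4k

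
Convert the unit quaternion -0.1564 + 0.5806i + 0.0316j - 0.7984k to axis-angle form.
axis = (0.5878, 0.032, -0.8083), θ = 198°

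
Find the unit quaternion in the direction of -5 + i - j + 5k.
-0.6934 + 0.1387i - 0.1387j + 0.6934k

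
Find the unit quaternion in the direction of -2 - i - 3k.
-0.5345 - 0.2673i - 0.8018k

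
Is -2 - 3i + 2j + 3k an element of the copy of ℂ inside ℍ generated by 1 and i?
No. The quaternion -2 - 3i + 2j + 3k has j-coefficient y = 2 and k-coefficient z = 3, not both zero, so it does not lie in the complex subalgebra spanned by 1 and i.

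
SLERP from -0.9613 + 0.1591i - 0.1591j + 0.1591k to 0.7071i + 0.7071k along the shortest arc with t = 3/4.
-0.3253 + 0.6676i - 0.0538j + 0.6676k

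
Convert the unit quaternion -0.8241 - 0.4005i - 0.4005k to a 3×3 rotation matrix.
[[0.6792, -0.6601, 0.3208], [0.6601, 0.3584, -0.6601], [0.3208, 0.6601, 0.6792]]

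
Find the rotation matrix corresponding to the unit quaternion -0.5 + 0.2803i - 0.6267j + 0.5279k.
[[-0.3429, 0.1766, 0.9226], [-0.8792, 0.2855, -0.3814], [-0.3308, -0.942, 0.0574]]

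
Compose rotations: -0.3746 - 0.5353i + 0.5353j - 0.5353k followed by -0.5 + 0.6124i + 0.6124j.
0.1873 - 0.2896i - 0.1692j + 0.9233k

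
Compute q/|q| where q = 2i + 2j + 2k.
0.5774i + 0.5774j + 0.5774k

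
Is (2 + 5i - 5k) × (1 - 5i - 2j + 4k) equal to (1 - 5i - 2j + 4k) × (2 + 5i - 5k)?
No: pq = 47 - 15i + j - 7k ≠ 47 + 5i - 9j + 13k = qp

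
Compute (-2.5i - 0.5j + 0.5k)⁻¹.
0.3704i + 0.0741j - 0.0741k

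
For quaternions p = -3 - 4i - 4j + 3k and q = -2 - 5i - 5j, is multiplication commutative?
No: pq = -34 + 38i + 8j - 6k ≠ -34 + 8i + 38j - 6k = qp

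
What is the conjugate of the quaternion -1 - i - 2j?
-1 + i + 2j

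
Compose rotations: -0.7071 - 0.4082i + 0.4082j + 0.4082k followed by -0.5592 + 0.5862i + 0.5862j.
0.3954 + 0.0531i - 0.8821j + 0.2503k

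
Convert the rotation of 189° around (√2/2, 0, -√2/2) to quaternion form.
-0.0785 + 0.7049i - 0.7049k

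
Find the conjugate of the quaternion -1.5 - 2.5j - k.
-1.5 + 2.5j + k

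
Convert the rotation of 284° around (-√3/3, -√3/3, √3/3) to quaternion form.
-0.788 - 0.3555i - 0.3555j + 0.3555k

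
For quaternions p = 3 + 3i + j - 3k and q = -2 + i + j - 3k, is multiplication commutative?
No: pq = -19 - 3i + 7j - k ≠ -19 - 3i - 5j - 5k = qp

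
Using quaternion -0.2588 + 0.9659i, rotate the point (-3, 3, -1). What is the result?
(-3, -3.098, -0.634)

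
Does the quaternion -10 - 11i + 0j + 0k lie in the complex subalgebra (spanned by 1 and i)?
Yes. The quaternion -10 - 11i has j- and k-coefficients y = z = 0, so it lies in the complex subalgebra spanned by 1 and i.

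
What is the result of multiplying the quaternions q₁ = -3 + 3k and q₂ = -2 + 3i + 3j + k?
3 - 18i - 9k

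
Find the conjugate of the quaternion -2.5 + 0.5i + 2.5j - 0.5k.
-2.5 - 0.5i - 2.5j + 0.5k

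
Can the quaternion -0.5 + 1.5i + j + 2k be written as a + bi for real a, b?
No. The quaternion -0.5 + 1.5i + j + 2k has j-coefficient y = 1 and k-coefficient z = 2, not both zero, so it does not lie in the complex subalgebra spanned by 1 and i.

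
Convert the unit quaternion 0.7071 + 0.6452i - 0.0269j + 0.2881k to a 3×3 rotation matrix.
[[0.8325, -0.4421, 0.3337], [0.3727, 0.0014, -0.9279], [0.4098, 0.8969, 0.166]]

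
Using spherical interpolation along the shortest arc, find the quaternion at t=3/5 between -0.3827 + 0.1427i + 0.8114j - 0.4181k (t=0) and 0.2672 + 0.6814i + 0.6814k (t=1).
-0.389 - 0.4207i + 0.4144j - 0.7071k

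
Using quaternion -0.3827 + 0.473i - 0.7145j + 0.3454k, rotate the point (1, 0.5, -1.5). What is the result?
(-1.776, -0.586, 0.055)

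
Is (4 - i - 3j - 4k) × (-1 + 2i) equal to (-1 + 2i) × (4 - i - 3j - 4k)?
No: pq = -2 + 9i - 5j + 10k ≠ -2 + 9i + 11j - 2k = qp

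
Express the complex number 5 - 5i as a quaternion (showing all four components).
5 - 5i + 0j + 0k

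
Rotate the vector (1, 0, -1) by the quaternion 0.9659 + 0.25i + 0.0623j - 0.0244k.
(0.883, 0.47, -1)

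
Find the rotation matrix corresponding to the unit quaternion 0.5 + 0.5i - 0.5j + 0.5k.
[[0, -1, 0], [0, 0, -1], [1, 0, 0]]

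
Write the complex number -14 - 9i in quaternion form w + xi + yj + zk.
-14 - 9i + 0j + 0k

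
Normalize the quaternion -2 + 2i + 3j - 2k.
-0.4364 + 0.4364i + 0.6547j - 0.4364k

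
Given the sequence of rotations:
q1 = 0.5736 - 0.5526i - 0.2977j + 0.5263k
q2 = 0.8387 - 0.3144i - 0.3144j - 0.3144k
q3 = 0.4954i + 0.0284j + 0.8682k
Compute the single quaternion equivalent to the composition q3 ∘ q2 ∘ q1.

q2 · q1 = 0.3792 - 0.9029i - 0.0908j + 0.1809k
q3 · q2 · q1 = 0.2928 + 0.2718i - 0.8627j + 0.3099k
0.2928 + 0.2718i - 0.8627j + 0.3099k


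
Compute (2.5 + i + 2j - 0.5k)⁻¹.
0.2174 - 0.087i - 0.1739j + 0.0435k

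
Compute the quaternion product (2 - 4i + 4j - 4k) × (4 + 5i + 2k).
36 + 2i + 4j - 32k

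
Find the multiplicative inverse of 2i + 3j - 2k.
-0.1176i - 0.1765j + 0.1176k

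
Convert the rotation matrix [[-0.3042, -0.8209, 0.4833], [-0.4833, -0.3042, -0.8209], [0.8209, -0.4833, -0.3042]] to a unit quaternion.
0.1478 + 0.571i - 0.571j + 0.571k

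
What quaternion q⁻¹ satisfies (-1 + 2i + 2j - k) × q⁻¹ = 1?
-0.1 - 0.2i - 0.2j + 0.1k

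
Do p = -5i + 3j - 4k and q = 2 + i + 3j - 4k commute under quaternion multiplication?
No: pq = -20 - 10i - 18j - 26k ≠ -20 - 10i + 30j + 10k = qp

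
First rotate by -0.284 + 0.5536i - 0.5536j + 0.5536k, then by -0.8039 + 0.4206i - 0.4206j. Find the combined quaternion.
-0.2374 - 0.7973i + 0.3316j - 0.445k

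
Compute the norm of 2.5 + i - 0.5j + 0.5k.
2.784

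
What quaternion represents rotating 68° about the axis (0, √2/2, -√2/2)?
0.829 + 0.3954j - 0.3954k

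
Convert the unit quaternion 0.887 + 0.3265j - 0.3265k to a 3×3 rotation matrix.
[[0.5736, 0.5792, 0.5792], [-0.5792, 0.7868, -0.2132], [-0.5792, -0.2132, 0.7868]]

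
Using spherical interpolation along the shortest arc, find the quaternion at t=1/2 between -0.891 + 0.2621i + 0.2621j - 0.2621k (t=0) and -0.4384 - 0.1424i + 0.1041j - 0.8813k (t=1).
-0.7405 + 0.0667i + 0.204j - 0.6369k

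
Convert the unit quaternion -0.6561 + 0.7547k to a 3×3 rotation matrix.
[[-0.1391, 0.9903, 0], [-0.9903, -0.1391, 0], [0, 0, 1]]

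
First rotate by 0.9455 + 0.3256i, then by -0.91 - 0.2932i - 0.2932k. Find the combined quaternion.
-0.7649 - 0.5735i - 0.0955j - 0.2772k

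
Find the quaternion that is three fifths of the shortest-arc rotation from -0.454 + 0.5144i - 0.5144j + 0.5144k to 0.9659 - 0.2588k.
-0.8503 + 0.2354i - 0.2354j + 0.4076k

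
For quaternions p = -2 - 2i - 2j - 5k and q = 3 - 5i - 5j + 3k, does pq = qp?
No: pq = -11 - 27i + 35j - 21k ≠ -11 + 35i - 27j - 21k = qp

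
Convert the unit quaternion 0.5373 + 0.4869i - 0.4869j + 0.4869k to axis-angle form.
axis = (√3/3, -√3/3, √3/3), θ = 115°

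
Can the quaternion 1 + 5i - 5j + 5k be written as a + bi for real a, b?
No. The quaternion 1 + 5i - 5j + 5k has j-coefficient y = -5 and k-coefficient z = 5, not both zero, so it does not lie in the complex subalgebra spanned by 1 and i.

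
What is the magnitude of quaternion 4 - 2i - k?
√21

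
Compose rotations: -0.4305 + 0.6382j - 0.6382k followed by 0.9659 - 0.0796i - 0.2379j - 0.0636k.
-0.3046 + 0.2267i + 0.6681j - 0.6399k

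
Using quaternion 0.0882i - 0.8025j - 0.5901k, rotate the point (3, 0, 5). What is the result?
(-3.474, 4.311, -1.83)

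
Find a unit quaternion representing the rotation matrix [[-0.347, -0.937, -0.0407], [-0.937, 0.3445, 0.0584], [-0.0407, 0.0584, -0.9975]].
-0.5714i + 0.8199j + 0.0356k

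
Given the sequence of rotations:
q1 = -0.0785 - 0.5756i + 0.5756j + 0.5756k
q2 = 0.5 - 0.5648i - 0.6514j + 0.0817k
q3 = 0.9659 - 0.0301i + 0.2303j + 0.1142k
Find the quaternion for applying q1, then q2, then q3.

q2 · q1 = -0.0364 - 0.6654i + 0.617j - 0.4187k
q3 · q2 · q1 = -0.1495 - 0.8085i + 0.499j - 0.2739k
-0.1495 - 0.8085i + 0.499j - 0.2739k


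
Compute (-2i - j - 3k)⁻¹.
0.1429i + 0.0714j + 0.2143k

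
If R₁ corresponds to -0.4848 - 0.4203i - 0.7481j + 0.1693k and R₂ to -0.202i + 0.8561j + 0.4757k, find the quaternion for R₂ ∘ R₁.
0.475 + 0.5987i - 0.5808j + 0.2803k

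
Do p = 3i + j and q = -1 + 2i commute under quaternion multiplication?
No: pq = -6 - 3i - j - 2k ≠ -6 - 3i - j + 2k = qp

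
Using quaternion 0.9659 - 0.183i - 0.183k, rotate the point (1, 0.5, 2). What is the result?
(1.244, 0.787, 1.756)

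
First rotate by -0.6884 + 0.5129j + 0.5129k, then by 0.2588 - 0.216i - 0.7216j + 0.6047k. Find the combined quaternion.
-0.1182 - 0.5316i + 0.7403j - 0.3943k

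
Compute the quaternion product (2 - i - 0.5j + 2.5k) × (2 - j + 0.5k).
2.25 + 0.25i - 2.5j + 7k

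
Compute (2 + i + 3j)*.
2 - i - 3j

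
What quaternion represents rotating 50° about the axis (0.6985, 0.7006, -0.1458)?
0.9063 + 0.2952i + 0.2961j - 0.0616k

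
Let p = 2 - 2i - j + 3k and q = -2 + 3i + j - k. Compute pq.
6 + 8i + 11j - 7k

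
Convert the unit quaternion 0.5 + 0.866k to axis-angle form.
axis = (0, 0, 1), θ = 2π/3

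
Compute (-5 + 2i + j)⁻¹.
-0.1667 - 0.0667i - 0.0333j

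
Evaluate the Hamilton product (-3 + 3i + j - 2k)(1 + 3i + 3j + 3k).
-9 + 3i - 23j - 5k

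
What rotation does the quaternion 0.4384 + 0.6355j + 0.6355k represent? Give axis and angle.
axis = (0, √2/2, √2/2), θ = 128°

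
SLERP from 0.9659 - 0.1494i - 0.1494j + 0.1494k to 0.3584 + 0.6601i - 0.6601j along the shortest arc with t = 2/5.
0.8656 + 0.223i - 0.4355j + 0.1062k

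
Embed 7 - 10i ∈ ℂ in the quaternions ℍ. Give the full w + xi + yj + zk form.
7 - 10i + 0j + 0k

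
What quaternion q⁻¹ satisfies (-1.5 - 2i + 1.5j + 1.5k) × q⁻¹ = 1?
-0.1395 + 0.186i - 0.1395j - 0.1395k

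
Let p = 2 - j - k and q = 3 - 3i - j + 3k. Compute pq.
8 - 10i - 2j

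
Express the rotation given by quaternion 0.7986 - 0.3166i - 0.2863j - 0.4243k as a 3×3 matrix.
[[0.476, 0.859, -0.1886], [-0.4964, 0.4395, 0.7486], [0.7259, -0.2627, 0.6356]]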